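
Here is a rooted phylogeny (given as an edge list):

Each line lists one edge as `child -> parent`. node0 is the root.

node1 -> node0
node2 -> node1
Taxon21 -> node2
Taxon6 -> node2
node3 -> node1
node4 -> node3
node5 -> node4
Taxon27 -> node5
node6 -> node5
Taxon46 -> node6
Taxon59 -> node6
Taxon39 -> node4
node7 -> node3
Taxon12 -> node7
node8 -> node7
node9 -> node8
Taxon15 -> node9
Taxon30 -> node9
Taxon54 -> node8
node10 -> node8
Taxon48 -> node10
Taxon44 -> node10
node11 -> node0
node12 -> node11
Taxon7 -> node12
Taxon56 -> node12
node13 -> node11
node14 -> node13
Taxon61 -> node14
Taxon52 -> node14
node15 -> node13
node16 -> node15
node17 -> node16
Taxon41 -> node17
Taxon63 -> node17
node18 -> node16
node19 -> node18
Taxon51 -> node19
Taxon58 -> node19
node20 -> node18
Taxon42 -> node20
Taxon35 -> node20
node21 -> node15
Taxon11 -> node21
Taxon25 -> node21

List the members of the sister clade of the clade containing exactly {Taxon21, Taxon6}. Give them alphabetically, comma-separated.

The clade containing exactly {Taxon21, Taxon6} attaches to the tree at the node subtending ((Taxon21,Taxon6),(((Taxon27,(Taxon46,Taxon59)),Taxon39),(Taxon12,((Taxon15,Taxon30),Taxon54,(Taxon48,Taxon44))))).
The other lineage descending from that same node — the sister group — is (((Taxon27,(Taxon46,Taxon59)),Taxon39),(Taxon12,((Taxon15,Taxon30),Taxon54,(Taxon48,Taxon44)))); its 10 tips in alphabetical order are the answer.

Taxon12, Taxon15, Taxon27, Taxon30, Taxon39, Taxon44, Taxon46, Taxon48, Taxon54, Taxon59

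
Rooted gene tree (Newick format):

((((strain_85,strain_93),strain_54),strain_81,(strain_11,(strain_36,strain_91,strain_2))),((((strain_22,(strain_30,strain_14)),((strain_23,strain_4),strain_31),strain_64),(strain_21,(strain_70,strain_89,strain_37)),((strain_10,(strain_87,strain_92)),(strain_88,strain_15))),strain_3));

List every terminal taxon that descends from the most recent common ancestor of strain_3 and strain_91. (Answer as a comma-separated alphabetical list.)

strain_10, strain_11, strain_14, strain_15, strain_2, strain_21, strain_22, strain_23, strain_3, strain_30, strain_31, strain_36, strain_37, strain_4, strain_54, strain_64, strain_70, strain_81, strain_85, strain_87, strain_88, strain_89, strain_91, strain_92, strain_93

Tracing strain_3: it sits inside ((((strain_22,(strain_30,strain_14)),((strain_23,strain_4),strain_31),strain_64),(strain_21,(strain_70,strain_89,strain_37)),((strain_10,(strain_87,strain_92)),(strain_88,strain_15))),strain_3).
Tracing strain_91: it sits inside (strain_36,strain_91,strain_2).
The smallest clade enclosing both is the whole tree (their MRCA is the root), so the answer is all 25 tips in alphabetical order.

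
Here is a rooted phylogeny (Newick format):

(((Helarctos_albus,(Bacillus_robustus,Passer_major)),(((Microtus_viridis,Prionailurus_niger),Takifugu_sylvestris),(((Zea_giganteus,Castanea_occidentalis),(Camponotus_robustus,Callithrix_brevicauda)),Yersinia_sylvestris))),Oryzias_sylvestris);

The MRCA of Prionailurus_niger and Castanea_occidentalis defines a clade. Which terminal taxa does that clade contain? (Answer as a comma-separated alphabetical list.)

Callithrix_brevicauda, Camponotus_robustus, Castanea_occidentalis, Microtus_viridis, Prionailurus_niger, Takifugu_sylvestris, Yersinia_sylvestris, Zea_giganteus

Tracing Prionailurus_niger: it sits inside (Microtus_viridis,Prionailurus_niger).
Tracing Castanea_occidentalis: it sits inside (Zea_giganteus,Castanea_occidentalis).
The smallest clade enclosing both is (((Microtus_viridis,Prionailurus_niger),Takifugu_sylvestris),(((Zea_giganteus,Castanea_occidentalis),(Camponotus_robustus,Callithrix_brevicauda)),Yersinia_sylvestris)); the answer is its 8 terminal taxa in alphabetical order.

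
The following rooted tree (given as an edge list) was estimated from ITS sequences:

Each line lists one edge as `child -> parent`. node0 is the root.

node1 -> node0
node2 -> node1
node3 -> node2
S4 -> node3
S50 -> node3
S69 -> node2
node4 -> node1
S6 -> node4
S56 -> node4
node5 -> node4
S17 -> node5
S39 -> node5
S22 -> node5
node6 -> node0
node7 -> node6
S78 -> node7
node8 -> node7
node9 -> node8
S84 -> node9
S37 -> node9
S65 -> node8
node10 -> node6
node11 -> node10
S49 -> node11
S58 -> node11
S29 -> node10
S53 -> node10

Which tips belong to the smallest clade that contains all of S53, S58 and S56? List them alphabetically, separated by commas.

Tracing S53: it sits inside ((S49,S58),S29,S53).
Tracing S58: it sits inside (S49,S58).
Tracing S56: it sits inside (S6,S56,(S17,S39,S22)).
The smallest clade enclosing all 3 is the whole tree (their MRCA is the root), so the answer is all 16 tips in alphabetical order.

S17, S22, S29, S37, S39, S4, S49, S50, S53, S56, S58, S6, S65, S69, S78, S84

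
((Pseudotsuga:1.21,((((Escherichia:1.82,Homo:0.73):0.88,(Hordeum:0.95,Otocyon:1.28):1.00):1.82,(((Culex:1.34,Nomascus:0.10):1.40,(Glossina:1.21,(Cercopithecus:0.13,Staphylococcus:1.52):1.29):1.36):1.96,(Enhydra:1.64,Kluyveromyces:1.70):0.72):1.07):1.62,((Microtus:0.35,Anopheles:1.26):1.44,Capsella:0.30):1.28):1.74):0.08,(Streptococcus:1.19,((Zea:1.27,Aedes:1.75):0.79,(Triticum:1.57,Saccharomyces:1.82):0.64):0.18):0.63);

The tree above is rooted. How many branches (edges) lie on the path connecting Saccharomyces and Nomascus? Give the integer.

11

The MRCA of Saccharomyces and Nomascus is the root of the tree.
From Saccharomyces up to that node: 4 branches. From Nomascus up to the same node: 7 branches. Total: 4 + 7 = 11.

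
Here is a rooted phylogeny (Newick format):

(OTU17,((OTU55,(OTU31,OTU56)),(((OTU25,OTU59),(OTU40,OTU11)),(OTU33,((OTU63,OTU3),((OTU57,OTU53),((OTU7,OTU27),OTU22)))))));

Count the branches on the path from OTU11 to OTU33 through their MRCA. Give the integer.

5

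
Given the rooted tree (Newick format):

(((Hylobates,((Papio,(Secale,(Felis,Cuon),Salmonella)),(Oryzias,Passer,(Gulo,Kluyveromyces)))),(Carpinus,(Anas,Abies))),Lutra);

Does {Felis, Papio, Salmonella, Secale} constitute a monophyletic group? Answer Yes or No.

The MRCA of the listed taxa subtends (Papio,(Secale,(Felis,Cuon),Salmonella)).
That clade also contains Cuon, which is not in the proposed group, so the group is not monophyletic.

No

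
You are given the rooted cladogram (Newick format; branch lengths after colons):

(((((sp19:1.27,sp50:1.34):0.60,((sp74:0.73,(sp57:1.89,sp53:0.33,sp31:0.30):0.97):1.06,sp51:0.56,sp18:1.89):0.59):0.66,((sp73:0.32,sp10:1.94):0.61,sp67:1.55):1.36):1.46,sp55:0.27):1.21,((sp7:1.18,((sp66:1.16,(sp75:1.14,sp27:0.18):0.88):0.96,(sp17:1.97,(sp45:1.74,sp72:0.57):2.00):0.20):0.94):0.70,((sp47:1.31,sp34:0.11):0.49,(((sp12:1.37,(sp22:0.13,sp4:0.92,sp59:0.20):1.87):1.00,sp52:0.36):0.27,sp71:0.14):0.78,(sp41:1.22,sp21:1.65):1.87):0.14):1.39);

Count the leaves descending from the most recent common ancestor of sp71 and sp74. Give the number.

The MRCA of sp71 and sp74 is the root, so the clade is the entire tree.
That clade contains 29 terminal taxa: sp10, sp12, sp17, sp18, sp19, sp21, sp22, sp27, sp31, sp34, sp4, sp41, sp45, sp47, sp50, sp51, sp52, sp53, sp55, sp57, sp59, sp66, sp67, sp7, sp71, sp72, sp73, sp74, sp75.

29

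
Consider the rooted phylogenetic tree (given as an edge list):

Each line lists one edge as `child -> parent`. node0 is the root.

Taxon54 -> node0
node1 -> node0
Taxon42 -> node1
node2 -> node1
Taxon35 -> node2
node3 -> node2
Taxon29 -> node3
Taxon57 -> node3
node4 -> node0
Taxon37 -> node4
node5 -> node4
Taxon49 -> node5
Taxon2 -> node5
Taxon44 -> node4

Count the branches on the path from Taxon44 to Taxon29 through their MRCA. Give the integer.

The MRCA of Taxon44 and Taxon29 is the root of the tree.
From Taxon44 up to that node: 2 branches. From Taxon29 up to the same node: 4 branches. Total: 2 + 4 = 6.

6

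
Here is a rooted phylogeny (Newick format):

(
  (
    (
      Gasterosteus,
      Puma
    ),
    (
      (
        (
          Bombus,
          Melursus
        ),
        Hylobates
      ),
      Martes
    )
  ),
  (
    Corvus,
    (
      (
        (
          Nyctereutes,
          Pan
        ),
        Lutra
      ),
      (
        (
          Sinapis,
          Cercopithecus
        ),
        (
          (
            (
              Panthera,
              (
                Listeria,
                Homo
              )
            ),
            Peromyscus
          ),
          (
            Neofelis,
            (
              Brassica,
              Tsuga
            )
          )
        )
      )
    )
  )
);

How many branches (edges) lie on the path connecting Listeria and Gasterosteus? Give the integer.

11

The MRCA of Listeria and Gasterosteus is the root of the tree.
From Listeria up to that node: 8 branches. From Gasterosteus up to the same node: 3 branches. Total: 8 + 3 = 11.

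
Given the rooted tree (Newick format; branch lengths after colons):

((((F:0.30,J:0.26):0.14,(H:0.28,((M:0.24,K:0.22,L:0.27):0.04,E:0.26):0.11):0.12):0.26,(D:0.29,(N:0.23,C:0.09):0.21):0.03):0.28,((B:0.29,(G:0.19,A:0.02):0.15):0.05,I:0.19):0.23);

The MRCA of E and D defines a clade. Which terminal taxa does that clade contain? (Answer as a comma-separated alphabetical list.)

C, D, E, F, H, J, K, L, M, N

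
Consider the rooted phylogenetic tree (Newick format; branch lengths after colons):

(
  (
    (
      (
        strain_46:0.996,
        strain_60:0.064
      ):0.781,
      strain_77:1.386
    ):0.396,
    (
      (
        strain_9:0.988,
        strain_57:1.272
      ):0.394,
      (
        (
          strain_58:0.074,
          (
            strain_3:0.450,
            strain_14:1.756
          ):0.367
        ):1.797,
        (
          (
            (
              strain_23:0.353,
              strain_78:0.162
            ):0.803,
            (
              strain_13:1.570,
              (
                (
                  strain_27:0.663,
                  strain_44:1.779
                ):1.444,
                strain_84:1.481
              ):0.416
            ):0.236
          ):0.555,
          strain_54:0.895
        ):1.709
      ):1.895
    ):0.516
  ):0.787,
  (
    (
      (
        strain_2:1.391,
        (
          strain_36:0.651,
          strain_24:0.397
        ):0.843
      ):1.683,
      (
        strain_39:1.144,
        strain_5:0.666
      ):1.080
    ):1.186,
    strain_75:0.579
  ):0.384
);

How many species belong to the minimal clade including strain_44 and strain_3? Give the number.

The MRCA of strain_44 and strain_3 is the node subtending ((strain_58,(strain_3,strain_14)),(((strain_23,strain_78),(strain_13,((strain_27,strain_44),strain_84))),strain_54)).
That clade contains 10 terminal taxa: strain_13, strain_14, strain_23, strain_27, strain_3, strain_44, strain_54, strain_58, strain_78, strain_84.

10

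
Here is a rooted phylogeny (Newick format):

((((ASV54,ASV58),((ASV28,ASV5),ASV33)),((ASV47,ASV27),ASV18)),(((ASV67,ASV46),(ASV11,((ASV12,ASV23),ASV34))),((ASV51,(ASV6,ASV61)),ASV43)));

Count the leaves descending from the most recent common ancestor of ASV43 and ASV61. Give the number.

4

The MRCA of ASV43 and ASV61 is the node subtending ((ASV51,(ASV6,ASV61)),ASV43).
That clade contains 4 terminal taxa: ASV43, ASV51, ASV6, ASV61.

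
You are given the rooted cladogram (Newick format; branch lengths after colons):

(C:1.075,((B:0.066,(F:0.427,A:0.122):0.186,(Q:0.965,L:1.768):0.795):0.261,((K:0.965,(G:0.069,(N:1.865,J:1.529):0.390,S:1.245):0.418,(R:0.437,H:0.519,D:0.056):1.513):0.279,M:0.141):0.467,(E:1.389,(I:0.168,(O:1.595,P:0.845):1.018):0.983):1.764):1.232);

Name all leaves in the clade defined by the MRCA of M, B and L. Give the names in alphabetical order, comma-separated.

A, B, D, E, F, G, H, I, J, K, L, M, N, O, P, Q, R, S

Tracing M: it sits inside ((K,(G,(N,J),S),(R,H,D)),M).
Tracing B: it sits inside (B,(F,A),(Q,L)).
Tracing L: it sits inside (Q,L).
The smallest clade enclosing all 3 is ((B,(F,A),(Q,L)),((K,(G,(N,J),S),(R,H,D)),M),(E,(I,(O,P)))); the answer is its 18 terminal taxa in alphabetical order.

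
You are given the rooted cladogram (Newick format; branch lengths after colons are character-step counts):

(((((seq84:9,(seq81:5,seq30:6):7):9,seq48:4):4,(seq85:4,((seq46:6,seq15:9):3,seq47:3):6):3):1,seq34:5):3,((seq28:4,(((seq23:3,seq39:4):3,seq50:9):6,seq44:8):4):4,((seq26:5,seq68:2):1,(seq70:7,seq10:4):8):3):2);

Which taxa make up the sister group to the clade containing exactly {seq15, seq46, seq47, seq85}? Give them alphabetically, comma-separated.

The clade containing exactly {seq15, seq46, seq47, seq85} attaches to the tree at the node subtending (((seq84,(seq81,seq30)),seq48),(seq85,((seq46,seq15),seq47))).
The other lineage descending from that same node — the sister group — is ((seq84,(seq81,seq30)),seq48); its 4 tips in alphabetical order are the answer.

seq30, seq48, seq81, seq84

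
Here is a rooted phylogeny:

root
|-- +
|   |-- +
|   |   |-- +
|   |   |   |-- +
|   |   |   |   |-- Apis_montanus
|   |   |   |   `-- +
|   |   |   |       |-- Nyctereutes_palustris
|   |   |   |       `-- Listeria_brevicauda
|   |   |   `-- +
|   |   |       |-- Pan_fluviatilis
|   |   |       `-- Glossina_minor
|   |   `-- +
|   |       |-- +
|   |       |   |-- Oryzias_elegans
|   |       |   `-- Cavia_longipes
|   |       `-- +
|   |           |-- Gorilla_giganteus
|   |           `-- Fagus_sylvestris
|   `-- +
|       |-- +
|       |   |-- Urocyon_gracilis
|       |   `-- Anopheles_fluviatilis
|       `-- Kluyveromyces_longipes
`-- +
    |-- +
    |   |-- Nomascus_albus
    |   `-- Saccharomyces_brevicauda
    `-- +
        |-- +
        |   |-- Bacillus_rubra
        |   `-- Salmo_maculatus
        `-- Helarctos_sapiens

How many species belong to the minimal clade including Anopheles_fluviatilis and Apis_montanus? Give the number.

12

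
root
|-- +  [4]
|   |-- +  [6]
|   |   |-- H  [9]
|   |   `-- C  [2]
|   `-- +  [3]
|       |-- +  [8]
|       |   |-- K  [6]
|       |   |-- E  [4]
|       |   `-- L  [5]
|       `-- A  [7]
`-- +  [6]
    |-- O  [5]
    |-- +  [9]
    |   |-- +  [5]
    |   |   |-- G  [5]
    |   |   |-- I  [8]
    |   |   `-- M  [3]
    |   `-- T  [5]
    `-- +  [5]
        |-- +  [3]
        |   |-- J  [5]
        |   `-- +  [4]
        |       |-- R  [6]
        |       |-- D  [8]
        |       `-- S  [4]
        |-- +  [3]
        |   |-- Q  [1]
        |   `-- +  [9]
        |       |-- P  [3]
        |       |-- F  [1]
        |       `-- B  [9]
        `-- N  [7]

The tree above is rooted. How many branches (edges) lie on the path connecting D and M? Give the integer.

7

The MRCA of D and M is the node subtending (O,((G,I,M),T),((J,(R,D,S)),(Q,(P,F,B)),N)).
From D up to that node: 4 branches. From M up to the same node: 3 branches. Total: 4 + 3 = 7.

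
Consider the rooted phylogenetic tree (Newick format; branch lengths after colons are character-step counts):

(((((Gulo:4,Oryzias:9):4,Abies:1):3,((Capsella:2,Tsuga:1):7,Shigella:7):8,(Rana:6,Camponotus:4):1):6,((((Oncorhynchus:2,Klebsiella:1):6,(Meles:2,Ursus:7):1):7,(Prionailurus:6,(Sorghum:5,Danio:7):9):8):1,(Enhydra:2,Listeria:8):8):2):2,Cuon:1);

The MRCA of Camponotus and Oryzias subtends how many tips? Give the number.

8

The MRCA of Camponotus and Oryzias is the node subtending (((Gulo,Oryzias),Abies),((Capsella,Tsuga),Shigella),(Rana,Camponotus)).
That clade contains 8 terminal taxa: Abies, Camponotus, Capsella, Gulo, Oryzias, Rana, Shigella, Tsuga.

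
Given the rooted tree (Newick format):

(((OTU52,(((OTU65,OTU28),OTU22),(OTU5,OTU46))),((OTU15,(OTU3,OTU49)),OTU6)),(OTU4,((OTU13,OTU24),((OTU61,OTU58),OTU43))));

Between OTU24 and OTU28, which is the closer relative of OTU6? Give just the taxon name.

OTU28

The MRCA of OTU6 and OTU28 subtends ((OTU52,(((OTU65,OTU28),OTU22),(OTU5,OTU46))),((OTU15,(OTU3,OTU49)),OTU6)) (10 taxa).
The MRCA of OTU6 and OTU24 is the root, subtending the entire tree (16 taxa).
The first is nested inside the second, so OTU6 shares a more recent common ancestor with OTU28.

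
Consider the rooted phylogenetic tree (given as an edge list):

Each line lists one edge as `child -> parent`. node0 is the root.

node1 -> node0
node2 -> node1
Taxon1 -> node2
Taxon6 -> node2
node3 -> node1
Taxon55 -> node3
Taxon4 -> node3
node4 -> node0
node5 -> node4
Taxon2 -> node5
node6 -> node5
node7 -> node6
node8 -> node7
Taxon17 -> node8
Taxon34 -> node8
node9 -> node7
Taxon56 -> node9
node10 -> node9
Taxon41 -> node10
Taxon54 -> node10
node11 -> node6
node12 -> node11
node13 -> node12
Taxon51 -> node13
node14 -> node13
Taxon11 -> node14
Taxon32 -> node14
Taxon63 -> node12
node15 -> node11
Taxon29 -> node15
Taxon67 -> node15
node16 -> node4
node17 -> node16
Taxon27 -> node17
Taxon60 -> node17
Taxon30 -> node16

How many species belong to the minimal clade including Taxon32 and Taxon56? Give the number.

The MRCA of Taxon32 and Taxon56 is the node subtending (((Taxon17,Taxon34),(Taxon56,(Taxon41,Taxon54))),(((Taxon51,(Taxon11,Taxon32)),Taxon63),(Taxon29,Taxon67))).
That clade contains 11 terminal taxa: Taxon11, Taxon17, Taxon29, Taxon32, Taxon34, Taxon41, Taxon51, Taxon54, Taxon56, Taxon63, Taxon67.

11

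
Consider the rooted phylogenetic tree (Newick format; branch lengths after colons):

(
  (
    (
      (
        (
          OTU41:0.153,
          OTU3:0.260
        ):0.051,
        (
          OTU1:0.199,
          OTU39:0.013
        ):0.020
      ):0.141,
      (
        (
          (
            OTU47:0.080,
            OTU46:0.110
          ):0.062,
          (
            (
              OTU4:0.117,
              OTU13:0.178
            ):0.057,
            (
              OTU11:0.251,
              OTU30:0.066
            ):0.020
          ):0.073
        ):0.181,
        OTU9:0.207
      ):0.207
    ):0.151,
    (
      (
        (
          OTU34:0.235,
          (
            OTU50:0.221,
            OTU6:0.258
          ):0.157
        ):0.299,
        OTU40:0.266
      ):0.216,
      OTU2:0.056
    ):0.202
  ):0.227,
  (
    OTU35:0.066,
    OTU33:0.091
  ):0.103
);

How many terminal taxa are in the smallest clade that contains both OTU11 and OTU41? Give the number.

11

The MRCA of OTU11 and OTU41 is the node subtending (((OTU41,OTU3),(OTU1,OTU39)),(((OTU47,OTU46),((OTU4,OTU13),(OTU11,OTU30))),OTU9)).
That clade contains 11 terminal taxa: OTU1, OTU11, OTU13, OTU3, OTU30, OTU39, OTU4, OTU41, OTU46, OTU47, OTU9.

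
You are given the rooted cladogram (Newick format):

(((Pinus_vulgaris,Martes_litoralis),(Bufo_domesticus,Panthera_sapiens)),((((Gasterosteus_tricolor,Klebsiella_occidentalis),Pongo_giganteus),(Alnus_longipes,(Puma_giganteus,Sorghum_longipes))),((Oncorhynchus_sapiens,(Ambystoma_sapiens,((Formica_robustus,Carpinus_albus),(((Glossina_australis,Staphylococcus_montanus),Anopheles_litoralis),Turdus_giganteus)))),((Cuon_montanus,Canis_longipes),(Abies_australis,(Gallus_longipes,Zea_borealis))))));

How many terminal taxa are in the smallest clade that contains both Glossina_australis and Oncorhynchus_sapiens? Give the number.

8

The MRCA of Glossina_australis and Oncorhynchus_sapiens is the node subtending (Oncorhynchus_sapiens,(Ambystoma_sapiens,((Formica_robustus,Carpinus_albus),(((Glossina_australis,Staphylococcus_montanus),Anopheles_litoralis),Turdus_giganteus)))).
That clade contains 8 terminal taxa: Ambystoma_sapiens, Anopheles_litoralis, Carpinus_albus, Formica_robustus, Glossina_australis, Oncorhynchus_sapiens, Staphylococcus_montanus, Turdus_giganteus.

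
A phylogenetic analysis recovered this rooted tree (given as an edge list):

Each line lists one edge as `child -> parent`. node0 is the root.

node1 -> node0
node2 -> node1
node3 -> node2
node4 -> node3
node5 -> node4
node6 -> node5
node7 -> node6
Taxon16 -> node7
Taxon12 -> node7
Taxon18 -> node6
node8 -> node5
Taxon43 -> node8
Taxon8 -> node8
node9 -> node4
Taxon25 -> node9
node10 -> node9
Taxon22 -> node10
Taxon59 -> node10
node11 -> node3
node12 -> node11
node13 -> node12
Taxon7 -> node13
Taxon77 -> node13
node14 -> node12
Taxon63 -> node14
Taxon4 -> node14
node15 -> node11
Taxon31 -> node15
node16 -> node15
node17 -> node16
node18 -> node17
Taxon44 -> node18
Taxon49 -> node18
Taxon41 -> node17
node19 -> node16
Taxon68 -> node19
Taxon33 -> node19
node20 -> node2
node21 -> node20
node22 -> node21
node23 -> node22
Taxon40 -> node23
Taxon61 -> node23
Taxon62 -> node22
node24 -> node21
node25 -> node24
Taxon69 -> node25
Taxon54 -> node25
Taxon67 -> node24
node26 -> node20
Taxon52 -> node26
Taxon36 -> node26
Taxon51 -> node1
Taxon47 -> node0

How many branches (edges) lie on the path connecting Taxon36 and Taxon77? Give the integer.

8

The MRCA of Taxon36 and Taxon77 is the node subtending ((((((Taxon16,Taxon12),Taxon18),(Taxon43,Taxon8)),(Taxon25,(Taxon22,Taxon59))),(((Taxon7,Taxon77),(Taxon63,Taxon4)),(Taxon31,(((Taxon44,Taxon49),Taxon41),(Taxon68,Taxon33))))),((((Taxon40,Taxon61),Taxon62),((Taxon69,Taxon54),Taxon67)),(Taxon52,Taxon36))).
From Taxon36 up to that node: 3 branches. From Taxon77 up to the same node: 5 branches. Total: 3 + 5 = 8.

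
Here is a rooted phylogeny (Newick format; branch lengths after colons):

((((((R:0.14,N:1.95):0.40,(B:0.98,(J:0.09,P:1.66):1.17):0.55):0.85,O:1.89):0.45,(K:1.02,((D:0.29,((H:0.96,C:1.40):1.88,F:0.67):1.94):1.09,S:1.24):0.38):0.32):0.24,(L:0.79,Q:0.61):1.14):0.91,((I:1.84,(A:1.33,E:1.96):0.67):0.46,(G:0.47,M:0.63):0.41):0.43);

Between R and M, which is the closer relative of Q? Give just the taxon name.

R

The MRCA of Q and R subtends (((((R,N),(B,(J,P))),O),(K,((D,((H,C),F)),S))),(L,Q)) (14 taxa).
The MRCA of Q and M is the root, subtending the entire tree (19 taxa).
The first is nested inside the second, so Q shares a more recent common ancestor with R.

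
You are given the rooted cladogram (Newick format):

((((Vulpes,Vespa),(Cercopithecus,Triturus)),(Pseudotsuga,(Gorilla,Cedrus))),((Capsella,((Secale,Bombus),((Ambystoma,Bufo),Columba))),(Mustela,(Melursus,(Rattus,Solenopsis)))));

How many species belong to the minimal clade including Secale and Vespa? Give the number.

17

The MRCA of Secale and Vespa is the root, so the clade is the entire tree.
That clade contains 17 terminal taxa: Ambystoma, Bombus, Bufo, Capsella, Cedrus, Cercopithecus, Columba, Gorilla, Melursus, Mustela, Pseudotsuga, Rattus, Secale, Solenopsis, Triturus, Vespa, Vulpes.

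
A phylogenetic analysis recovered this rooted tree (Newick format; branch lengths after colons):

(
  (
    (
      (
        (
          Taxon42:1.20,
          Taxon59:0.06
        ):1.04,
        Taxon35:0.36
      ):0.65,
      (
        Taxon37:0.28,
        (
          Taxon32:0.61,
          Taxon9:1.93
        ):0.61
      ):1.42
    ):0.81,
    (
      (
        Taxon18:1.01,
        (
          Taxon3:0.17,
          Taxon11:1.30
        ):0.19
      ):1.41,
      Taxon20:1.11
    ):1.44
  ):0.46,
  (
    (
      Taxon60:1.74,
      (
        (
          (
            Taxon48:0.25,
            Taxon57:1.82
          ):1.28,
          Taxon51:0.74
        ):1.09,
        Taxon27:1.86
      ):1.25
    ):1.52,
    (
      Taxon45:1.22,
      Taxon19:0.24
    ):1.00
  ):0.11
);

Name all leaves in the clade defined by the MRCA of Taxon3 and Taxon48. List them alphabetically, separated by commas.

Tracing Taxon3: it sits inside (Taxon3,Taxon11).
Tracing Taxon48: it sits inside (Taxon48,Taxon57).
The smallest clade enclosing both is the whole tree (their MRCA is the root), so the answer is all 17 tips in alphabetical order.

Taxon11, Taxon18, Taxon19, Taxon20, Taxon27, Taxon3, Taxon32, Taxon35, Taxon37, Taxon42, Taxon45, Taxon48, Taxon51, Taxon57, Taxon59, Taxon60, Taxon9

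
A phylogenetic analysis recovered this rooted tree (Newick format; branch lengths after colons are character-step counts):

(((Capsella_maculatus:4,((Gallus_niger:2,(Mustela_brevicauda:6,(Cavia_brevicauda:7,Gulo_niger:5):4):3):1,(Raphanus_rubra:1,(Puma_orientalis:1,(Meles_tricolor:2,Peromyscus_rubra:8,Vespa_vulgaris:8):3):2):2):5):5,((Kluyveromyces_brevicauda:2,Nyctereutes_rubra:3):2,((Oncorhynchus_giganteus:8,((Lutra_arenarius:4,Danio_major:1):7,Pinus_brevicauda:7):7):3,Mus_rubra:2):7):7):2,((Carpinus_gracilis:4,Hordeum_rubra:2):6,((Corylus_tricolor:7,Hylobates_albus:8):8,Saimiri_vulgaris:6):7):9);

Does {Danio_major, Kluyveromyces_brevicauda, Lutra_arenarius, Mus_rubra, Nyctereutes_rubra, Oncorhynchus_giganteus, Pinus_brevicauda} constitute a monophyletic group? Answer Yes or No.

Yes

The most recent common ancestor of these taxa subtends ((Kluyveromyces_brevicauda,Nyctereutes_rubra),((Oncorhynchus_giganteus,((Lutra_arenarius,Danio_major),Pinus_brevicauda)),Mus_rubra)).
That clade has exactly 7 tips — every listed taxon and nothing else — so the group is monophyletic.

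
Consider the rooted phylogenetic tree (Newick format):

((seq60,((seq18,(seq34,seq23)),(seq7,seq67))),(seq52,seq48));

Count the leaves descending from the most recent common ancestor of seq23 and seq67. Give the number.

The MRCA of seq23 and seq67 is the node subtending ((seq18,(seq34,seq23)),(seq7,seq67)).
That clade contains 5 terminal taxa: seq18, seq23, seq34, seq67, seq7.

5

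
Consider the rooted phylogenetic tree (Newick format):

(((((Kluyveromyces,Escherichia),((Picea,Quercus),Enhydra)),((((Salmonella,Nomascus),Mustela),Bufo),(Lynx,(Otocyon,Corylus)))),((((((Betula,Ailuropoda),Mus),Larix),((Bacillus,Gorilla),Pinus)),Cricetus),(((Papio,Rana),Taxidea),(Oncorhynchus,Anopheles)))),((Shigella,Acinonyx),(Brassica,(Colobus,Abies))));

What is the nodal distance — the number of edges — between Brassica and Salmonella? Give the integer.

The MRCA of Brassica and Salmonella is the root of the tree.
From Brassica up to that node: 3 branches. From Salmonella up to the same node: 7 branches. Total: 3 + 7 = 10.

10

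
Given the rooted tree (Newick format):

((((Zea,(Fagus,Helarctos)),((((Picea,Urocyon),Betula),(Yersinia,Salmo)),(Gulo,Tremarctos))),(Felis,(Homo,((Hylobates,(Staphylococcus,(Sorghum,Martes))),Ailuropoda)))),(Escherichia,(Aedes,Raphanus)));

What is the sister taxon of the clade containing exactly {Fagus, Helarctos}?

Zea

The clade containing exactly {Fagus, Helarctos} attaches to the tree at the node subtending (Zea,(Fagus,Helarctos)).
The other lineage descending from that same node — the sister group — is the single tip Zea.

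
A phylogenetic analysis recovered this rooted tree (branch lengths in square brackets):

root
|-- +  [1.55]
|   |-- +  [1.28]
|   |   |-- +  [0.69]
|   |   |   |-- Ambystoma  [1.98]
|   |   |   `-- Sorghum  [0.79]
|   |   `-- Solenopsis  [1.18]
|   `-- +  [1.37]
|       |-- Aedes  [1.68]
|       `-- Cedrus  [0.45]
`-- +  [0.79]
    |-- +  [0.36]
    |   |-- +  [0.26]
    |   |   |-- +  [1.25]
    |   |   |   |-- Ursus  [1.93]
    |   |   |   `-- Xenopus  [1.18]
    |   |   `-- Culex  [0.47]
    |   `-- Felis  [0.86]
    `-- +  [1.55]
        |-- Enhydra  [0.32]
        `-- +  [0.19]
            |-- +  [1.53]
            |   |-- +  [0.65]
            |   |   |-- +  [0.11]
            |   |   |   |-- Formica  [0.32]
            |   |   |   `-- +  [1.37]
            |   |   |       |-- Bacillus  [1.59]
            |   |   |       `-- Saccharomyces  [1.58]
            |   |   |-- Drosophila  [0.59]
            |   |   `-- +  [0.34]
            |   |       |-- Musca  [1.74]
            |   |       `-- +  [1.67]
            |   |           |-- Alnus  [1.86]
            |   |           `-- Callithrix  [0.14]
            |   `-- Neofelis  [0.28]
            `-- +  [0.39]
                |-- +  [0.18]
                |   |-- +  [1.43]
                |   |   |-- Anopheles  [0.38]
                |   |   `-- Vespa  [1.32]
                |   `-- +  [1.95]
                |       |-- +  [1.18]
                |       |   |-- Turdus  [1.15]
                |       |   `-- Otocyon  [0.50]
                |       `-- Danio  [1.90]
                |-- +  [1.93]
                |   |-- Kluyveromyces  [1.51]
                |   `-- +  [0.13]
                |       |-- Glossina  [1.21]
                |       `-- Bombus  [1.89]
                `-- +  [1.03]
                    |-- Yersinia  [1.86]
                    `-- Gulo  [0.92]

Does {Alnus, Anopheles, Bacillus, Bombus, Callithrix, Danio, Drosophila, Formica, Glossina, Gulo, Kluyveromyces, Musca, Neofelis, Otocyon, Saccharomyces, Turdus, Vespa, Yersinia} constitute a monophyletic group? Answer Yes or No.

Yes

The most recent common ancestor of these taxa subtends ((((Formica,(Bacillus,Saccharomyces)),Drosophila,(Musca,(Alnus,Callithrix))),Neofelis),(((Anopheles,Vespa),((Turdus,Otocyon),Danio)),(Kluyveromyces,(Glossina,Bombus)),(Yersinia,Gulo))).
That clade has exactly 18 tips — every listed taxon and nothing else — so the group is monophyletic.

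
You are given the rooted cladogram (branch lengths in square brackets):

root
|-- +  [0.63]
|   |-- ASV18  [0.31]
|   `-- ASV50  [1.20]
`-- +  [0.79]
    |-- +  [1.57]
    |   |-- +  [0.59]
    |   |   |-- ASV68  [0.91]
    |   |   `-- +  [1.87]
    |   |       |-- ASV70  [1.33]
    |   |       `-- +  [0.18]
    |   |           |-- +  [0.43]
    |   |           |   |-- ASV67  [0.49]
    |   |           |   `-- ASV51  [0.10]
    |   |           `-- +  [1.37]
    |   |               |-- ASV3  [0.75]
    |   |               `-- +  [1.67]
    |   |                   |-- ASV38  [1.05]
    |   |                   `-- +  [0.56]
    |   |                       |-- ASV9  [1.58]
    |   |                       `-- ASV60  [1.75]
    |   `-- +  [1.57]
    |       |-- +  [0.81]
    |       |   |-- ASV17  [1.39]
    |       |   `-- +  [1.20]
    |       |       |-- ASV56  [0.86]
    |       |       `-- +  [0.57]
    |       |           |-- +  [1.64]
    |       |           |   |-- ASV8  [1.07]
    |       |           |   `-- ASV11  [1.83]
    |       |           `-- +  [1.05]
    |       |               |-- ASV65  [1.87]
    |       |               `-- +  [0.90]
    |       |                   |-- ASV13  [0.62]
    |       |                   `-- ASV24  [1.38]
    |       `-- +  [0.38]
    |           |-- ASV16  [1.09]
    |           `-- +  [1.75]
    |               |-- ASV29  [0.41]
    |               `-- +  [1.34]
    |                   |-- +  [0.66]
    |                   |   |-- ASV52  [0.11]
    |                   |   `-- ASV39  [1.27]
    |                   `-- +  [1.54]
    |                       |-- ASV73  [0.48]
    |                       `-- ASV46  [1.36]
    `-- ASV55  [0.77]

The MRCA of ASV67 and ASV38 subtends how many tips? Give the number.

The MRCA of ASV67 and ASV38 is the node subtending ((ASV67,ASV51),(ASV3,(ASV38,(ASV9,ASV60)))).
That clade contains 6 terminal taxa: ASV3, ASV38, ASV51, ASV60, ASV67, ASV9.

6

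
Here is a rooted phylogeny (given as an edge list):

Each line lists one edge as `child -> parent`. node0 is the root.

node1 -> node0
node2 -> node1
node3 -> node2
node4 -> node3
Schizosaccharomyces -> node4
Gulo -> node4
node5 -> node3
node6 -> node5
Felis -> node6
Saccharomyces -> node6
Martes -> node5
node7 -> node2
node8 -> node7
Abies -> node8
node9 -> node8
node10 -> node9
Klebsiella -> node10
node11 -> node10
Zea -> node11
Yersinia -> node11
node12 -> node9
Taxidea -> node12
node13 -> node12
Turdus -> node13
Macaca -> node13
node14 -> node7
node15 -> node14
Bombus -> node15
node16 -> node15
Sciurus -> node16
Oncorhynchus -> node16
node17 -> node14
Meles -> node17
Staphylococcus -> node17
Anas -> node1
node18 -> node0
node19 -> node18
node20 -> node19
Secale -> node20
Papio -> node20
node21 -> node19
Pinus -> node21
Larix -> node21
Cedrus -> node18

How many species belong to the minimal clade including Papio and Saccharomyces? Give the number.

23

The MRCA of Papio and Saccharomyces is the root, so the clade is the entire tree.
That clade contains 23 terminal taxa: Abies, Anas, Bombus, Cedrus, Felis, Gulo, Klebsiella, Larix, Macaca, Martes, Meles, Oncorhynchus, Papio, Pinus, Saccharomyces, Schizosaccharomyces, Sciurus, Secale, Staphylococcus, Taxidea, Turdus, Yersinia, Zea.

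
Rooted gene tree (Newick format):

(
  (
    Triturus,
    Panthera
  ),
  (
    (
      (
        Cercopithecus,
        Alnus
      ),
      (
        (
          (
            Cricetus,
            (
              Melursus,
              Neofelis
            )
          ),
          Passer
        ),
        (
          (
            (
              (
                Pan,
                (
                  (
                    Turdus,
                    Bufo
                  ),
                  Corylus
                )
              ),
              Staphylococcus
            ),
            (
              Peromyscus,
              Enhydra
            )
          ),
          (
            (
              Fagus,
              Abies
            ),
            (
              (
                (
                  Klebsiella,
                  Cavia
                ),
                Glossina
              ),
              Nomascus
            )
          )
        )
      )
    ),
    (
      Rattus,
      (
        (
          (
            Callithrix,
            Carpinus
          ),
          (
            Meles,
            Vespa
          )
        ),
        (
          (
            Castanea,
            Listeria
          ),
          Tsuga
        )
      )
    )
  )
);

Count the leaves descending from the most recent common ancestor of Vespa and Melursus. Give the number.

27

The MRCA of Vespa and Melursus is the node subtending (((Cercopithecus,Alnus),(((Cricetus,(Melursus,Neofelis)),Passer),((((Pan,((Turdus,Bufo),Corylus)),Staphylococcus),(Peromyscus,Enhydra)),((Fagus,Abies),(((Klebsiella,Cavia),Glossina),Nomascus))))),(Rattus,(((Callithrix,Carpinus),(Meles,Vespa)),((Castanea,Listeria),Tsuga)))).
That clade contains 27 terminal taxa: Abies, Alnus, Bufo, Callithrix, Carpinus, Castanea, Cavia, Cercopithecus, Corylus, Cricetus, Enhydra, Fagus, Glossina, Klebsiella, Listeria, Meles, Melursus, Neofelis, Nomascus, Pan, Passer, Peromyscus, Rattus, Staphylococcus, Tsuga, Turdus, Vespa.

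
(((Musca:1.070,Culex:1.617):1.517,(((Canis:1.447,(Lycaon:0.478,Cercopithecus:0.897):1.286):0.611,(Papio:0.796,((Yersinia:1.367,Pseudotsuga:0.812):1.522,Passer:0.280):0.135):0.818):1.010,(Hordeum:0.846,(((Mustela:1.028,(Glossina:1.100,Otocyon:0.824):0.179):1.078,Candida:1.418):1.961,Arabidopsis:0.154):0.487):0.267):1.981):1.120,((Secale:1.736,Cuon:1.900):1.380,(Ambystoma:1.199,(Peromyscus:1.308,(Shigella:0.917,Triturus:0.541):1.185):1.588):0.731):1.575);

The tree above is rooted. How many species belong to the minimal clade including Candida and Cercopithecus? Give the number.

The MRCA of Candida and Cercopithecus is the node subtending (((Canis,(Lycaon,Cercopithecus)),(Papio,((Yersinia,Pseudotsuga),Passer))),(Hordeum,(((Mustela,(Glossina,Otocyon)),Candida),Arabidopsis))).
That clade contains 13 terminal taxa: Arabidopsis, Candida, Canis, Cercopithecus, Glossina, Hordeum, Lycaon, Mustela, Otocyon, Papio, Passer, Pseudotsuga, Yersinia.

13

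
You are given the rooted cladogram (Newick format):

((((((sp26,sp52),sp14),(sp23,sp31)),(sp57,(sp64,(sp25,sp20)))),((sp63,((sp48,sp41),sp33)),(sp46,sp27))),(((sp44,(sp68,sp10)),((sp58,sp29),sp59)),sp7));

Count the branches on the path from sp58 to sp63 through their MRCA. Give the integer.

The MRCA of sp58 and sp63 is the root of the tree.
From sp58 up to that node: 5 branches. From sp63 up to the same node: 4 branches. Total: 5 + 4 = 9.

9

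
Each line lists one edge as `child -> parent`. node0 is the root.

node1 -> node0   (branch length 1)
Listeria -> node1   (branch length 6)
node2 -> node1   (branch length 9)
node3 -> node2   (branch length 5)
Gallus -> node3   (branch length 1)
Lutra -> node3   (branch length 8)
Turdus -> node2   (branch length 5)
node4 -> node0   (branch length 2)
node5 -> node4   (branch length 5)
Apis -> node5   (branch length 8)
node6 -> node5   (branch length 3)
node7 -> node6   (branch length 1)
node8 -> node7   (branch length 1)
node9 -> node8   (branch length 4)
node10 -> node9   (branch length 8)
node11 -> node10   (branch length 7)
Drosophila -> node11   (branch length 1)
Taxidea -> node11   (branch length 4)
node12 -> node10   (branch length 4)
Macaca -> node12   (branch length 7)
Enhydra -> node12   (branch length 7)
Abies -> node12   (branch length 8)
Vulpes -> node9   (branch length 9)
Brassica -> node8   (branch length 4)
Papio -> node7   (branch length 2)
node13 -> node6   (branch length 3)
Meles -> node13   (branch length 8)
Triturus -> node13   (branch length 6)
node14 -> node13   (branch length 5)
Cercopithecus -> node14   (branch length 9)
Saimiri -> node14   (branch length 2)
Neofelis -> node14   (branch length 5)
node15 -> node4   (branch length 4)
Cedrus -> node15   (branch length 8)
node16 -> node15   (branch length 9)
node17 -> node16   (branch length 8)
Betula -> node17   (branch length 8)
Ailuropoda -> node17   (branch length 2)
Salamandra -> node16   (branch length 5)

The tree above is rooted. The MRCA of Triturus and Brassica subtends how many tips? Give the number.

The MRCA of Triturus and Brassica is the node subtending ((((((Drosophila,Taxidea),(Macaca,Enhydra,Abies)),Vulpes),Brassica),Papio),(Meles,Triturus,(Cercopithecus,Saimiri,Neofelis))).
That clade contains 13 terminal taxa: Abies, Brassica, Cercopithecus, Drosophila, Enhydra, Macaca, Meles, Neofelis, Papio, Saimiri, Taxidea, Triturus, Vulpes.

13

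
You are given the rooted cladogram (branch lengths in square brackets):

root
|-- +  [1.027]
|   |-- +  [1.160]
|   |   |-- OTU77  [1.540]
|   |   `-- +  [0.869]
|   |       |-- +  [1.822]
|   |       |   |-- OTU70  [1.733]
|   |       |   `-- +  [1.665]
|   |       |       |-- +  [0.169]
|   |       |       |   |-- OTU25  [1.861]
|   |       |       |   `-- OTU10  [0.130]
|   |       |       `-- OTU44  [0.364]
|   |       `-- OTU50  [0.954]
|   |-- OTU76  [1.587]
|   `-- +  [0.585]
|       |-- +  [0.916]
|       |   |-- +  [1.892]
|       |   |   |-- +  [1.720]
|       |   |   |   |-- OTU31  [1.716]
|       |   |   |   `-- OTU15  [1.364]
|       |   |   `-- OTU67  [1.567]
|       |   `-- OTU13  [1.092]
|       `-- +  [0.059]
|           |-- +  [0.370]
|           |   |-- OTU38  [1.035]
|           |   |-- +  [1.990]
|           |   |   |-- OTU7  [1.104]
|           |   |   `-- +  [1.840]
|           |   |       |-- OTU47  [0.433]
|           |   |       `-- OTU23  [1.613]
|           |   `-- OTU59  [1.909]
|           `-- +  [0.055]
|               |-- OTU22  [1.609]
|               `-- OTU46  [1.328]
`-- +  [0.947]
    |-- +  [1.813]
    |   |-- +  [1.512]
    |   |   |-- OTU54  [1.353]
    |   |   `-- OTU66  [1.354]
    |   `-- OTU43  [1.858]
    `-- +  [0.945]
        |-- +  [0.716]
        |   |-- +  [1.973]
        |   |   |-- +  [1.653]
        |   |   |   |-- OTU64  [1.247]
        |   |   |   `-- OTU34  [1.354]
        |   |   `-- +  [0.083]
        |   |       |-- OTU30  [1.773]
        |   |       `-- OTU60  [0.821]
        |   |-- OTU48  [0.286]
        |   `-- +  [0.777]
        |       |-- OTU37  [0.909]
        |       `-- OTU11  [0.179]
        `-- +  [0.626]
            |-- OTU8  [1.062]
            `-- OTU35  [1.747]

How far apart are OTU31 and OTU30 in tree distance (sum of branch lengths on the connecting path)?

14.293

The path runs OTU31 → … → MRCA → … → OTU30; the MRCA is the root of the tree.
Branch lengths along that path: 1.716 + 1.720 + 1.892 + 0.916 + 0.585 + 1.027 + 0.947 + 0.945 + 0.716 + 1.973 + 0.083 + 1.773 = 14.293.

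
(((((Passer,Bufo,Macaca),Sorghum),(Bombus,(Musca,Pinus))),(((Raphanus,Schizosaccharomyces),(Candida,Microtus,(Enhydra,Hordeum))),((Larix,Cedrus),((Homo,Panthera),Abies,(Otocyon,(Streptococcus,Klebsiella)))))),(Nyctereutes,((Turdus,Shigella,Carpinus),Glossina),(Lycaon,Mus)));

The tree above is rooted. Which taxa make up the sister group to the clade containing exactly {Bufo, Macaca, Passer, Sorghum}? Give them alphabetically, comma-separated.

Bombus, Musca, Pinus

The clade containing exactly {Bufo, Macaca, Passer, Sorghum} attaches to the tree at the node subtending (((Passer,Bufo,Macaca),Sorghum),(Bombus,(Musca,Pinus))).
The other lineage descending from that same node — the sister group — is (Bombus,(Musca,Pinus)); its 3 tips in alphabetical order are the answer.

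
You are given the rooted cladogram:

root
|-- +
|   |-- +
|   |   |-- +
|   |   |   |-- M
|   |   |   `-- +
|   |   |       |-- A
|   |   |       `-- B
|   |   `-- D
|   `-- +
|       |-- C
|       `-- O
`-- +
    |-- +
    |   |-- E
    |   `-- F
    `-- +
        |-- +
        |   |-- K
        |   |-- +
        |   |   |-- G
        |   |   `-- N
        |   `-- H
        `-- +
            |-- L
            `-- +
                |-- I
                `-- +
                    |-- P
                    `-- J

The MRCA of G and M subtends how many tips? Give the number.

The MRCA of G and M is the root, so the clade is the entire tree.
That clade contains 16 terminal taxa: A, B, C, D, E, F, G, H, I, J, K, L, M, N, O, P.

16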